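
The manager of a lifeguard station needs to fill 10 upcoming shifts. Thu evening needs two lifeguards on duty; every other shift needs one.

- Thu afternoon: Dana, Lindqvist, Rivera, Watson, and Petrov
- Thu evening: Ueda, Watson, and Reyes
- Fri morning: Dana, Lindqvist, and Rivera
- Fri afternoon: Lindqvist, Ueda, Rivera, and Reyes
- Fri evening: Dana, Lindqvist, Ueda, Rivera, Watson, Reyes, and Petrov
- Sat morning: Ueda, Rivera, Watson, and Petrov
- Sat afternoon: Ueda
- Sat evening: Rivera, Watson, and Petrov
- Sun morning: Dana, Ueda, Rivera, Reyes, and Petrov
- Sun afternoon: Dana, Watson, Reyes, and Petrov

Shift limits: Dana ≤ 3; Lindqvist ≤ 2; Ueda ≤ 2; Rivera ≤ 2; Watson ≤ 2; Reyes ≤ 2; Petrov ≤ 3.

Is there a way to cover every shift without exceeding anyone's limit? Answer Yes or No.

Yes

Sat afternoon can only be covered by Ueda, so that assignment is forced.
One valid schedule: Thu afternoon→Dana, Thu evening→Ueda+Watson, Fri morning→Dana, Fri afternoon→Lindqvist, Fri evening→Lindqvist, Sat morning→Rivera, Sat afternoon→Ueda, Sat evening→Rivera, Sun morning→Reyes, Sun afternoon→Dana.
Loads: Dana 3/3, Lindqvist 2/2, Ueda 2/2, Rivera 2/2, Watson 1/2, Reyes 1/2, Petrov 0/3 — all within limits.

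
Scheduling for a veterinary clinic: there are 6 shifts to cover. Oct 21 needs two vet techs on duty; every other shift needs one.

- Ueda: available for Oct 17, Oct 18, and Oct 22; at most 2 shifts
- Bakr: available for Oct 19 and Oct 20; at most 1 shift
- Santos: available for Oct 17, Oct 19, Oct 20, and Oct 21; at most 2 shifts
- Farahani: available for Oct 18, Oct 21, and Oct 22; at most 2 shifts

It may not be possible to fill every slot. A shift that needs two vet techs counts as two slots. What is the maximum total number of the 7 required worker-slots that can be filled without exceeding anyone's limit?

7

Total capacity across all vet techs is 2+1+2+2 = 7, and 7 slots are needed, so at most 7 can be filled.
An assignment achieving 7: Oct 17→Ueda, Oct 18→Ueda, Oct 19→Bakr, Oct 20→Santos, Oct 21→Santos+Farahani, Oct 22→Farahani.
Loads: Ueda 2/2, Bakr 1/1, Santos 2/2, Farahani 2/2.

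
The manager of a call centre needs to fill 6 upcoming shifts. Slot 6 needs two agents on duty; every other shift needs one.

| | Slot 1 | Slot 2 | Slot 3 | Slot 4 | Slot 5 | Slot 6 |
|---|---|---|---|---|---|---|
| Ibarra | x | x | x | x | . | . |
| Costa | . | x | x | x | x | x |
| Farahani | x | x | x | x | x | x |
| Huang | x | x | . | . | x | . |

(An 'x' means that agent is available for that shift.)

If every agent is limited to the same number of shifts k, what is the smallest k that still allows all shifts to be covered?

2

With 4 agents and 7 worker-slots to fill, someone must work at least ⌈7/4⌉ = 2 shifts, so k ≥ 2.
k = 2 works: Slot 1→Ibarra, Slot 2→Huang, Slot 3→Ibarra, Slot 4→Costa, Slot 5→Farahani, Slot 6→Costa+Farahani.
Loads: Ibarra 2, Costa 2, Farahani 2, Huang 1 — all ≤ 2.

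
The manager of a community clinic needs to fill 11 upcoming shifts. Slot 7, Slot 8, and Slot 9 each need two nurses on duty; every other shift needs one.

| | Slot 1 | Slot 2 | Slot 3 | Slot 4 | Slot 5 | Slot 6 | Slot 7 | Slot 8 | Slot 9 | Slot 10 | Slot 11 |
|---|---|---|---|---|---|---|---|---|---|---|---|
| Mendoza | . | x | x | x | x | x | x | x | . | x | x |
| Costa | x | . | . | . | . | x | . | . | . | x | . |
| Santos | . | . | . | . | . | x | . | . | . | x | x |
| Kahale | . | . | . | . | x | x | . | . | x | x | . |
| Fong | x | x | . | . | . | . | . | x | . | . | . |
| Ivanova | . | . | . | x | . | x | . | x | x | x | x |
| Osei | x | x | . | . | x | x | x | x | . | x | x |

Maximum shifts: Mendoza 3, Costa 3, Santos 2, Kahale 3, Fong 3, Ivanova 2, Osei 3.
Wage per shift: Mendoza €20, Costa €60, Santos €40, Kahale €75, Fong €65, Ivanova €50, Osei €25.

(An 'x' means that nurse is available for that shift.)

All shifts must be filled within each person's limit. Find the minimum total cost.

€575

Slot 3 can only be covered by Mendoza, so that assignment is forced.
Slot 7 can only be covered by Mendoza and Osei, so that assignment is forced.
Slot 9 can only be covered by Kahale and Ivanova, so that assignment is forced.
Picking the cheapest available nurse for each shift independently would cost €380, but that ignores the shift limits.
An optimal schedule: Slot 1→Costa, Slot 2→Osei, Slot 3→Mendoza, Slot 4→Mendoza, Slot 5→Osei, Slot 6→Santos, Slot 7→Mendoza+Osei, Slot 8→Ivanova+Fong, Slot 9→Ivanova+Kahale, Slot 10→Costa, Slot 11→Santos.
Total: 60 + 25 + 20 + 20 + 25 + 40 + 20 + 25 + 50 + 65 + 50 + 75 + 60 + 40 = €575.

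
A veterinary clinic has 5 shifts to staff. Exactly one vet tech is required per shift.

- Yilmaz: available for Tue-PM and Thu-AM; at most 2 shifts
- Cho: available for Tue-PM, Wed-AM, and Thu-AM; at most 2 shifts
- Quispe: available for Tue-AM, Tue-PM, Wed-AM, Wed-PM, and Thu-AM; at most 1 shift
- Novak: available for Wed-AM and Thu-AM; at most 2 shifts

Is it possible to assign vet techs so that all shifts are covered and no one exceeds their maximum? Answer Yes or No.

Total capacity is 7 and 5 slots are needed, so capacity alone doesn't rule it out.
Shifts {Tue-AM, Wed-PM} need 2 worker-slots in total, but the vet techs available for any of those shifts (Quispe) can supply at most 1 among them. So no valid schedule exists.

No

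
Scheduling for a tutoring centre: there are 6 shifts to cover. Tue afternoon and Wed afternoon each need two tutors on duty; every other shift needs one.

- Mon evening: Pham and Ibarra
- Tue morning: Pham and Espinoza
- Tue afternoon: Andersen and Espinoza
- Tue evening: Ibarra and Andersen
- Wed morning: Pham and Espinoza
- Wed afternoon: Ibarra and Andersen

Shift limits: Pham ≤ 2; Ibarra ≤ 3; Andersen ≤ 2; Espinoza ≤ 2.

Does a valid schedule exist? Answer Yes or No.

Yes

Tue afternoon can only be covered by Andersen and Espinoza, so that assignment is forced.
Wed afternoon can only be covered by Ibarra and Andersen, so that assignment is forced.
One valid schedule: Mon evening→Pham, Tue morning→Pham, Tue afternoon→Andersen+Espinoza, Tue evening→Ibarra, Wed morning→Espinoza, Wed afternoon→Ibarra+Andersen.
Loads: Pham 2/2, Ibarra 2/3, Andersen 2/2, Espinoza 2/2 — all within limits.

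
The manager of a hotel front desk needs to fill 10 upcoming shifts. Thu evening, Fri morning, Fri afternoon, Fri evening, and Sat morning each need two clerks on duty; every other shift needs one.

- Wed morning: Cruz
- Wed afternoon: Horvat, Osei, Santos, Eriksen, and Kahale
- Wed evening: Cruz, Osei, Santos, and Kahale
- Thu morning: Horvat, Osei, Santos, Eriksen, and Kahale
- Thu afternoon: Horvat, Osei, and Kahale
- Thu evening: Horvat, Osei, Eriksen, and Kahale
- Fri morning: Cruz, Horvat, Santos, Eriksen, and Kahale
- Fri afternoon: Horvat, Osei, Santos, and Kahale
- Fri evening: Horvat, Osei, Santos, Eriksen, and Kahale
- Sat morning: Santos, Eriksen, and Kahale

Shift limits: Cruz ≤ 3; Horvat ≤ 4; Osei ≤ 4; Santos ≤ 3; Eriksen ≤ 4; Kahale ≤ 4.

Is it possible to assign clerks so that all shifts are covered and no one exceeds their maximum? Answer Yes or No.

Wed morning can only be covered by Cruz, so that assignment is forced.
One valid schedule: Wed morning→Cruz, Wed afternoon→Horvat, Wed evening→Cruz, Thu morning→Horvat, Thu afternoon→Horvat, Thu evening→Horvat+Osei, Fri morning→Cruz+Santos, Fri afternoon→Osei+Santos, Fri evening→Osei+Eriksen, Sat morning→Santos+Eriksen.
Loads: Cruz 3/3, Horvat 4/4, Osei 3/4, Santos 3/3, Eriksen 2/4, Kahale 0/4 — all within limits.

Yes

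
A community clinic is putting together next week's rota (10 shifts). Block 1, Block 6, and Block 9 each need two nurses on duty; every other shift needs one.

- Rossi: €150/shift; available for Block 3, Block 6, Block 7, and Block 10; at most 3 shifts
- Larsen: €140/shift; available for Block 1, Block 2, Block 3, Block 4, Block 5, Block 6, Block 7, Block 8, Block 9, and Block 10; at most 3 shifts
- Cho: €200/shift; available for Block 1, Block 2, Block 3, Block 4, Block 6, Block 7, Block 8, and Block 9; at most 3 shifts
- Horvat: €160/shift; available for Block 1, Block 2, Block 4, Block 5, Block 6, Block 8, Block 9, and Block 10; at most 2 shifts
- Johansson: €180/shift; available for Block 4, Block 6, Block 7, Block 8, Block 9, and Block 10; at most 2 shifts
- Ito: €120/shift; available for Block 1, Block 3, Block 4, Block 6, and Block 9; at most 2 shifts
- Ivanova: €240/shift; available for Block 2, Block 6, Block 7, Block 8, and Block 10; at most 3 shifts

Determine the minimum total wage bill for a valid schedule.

€1990

Picking the cheapest available nurse for each shift independently would cost €1720, but that ignores the shift limits.
An optimal schedule: Block 1→Horvat+Cho, Block 2→Larsen, Block 3→Ito, Block 4→Ito, Block 5→Larsen, Block 6→Rossi+Johansson, Block 7→Rossi, Block 8→Larsen, Block 9→Horvat+Johansson, Block 10→Rossi.
Total: 160 + 200 + 140 + 120 + 120 + 140 + 150 + 180 + 150 + 140 + 160 + 180 + 150 = €1990.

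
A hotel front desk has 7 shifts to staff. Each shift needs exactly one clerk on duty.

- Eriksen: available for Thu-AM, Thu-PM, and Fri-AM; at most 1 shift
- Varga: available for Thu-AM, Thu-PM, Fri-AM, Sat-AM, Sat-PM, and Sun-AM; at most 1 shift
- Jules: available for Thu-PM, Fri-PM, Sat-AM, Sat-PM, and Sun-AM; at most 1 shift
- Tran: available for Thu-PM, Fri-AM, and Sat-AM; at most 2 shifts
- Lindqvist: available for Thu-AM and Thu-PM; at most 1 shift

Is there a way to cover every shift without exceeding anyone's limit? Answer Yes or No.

Shifts {Fri-PM, Sat-PM, Sun-AM} need 3 worker-slots in total, but the clerks available for any of those shifts (Varga and Jules) can supply at most 2 among them. So no valid schedule exists.

No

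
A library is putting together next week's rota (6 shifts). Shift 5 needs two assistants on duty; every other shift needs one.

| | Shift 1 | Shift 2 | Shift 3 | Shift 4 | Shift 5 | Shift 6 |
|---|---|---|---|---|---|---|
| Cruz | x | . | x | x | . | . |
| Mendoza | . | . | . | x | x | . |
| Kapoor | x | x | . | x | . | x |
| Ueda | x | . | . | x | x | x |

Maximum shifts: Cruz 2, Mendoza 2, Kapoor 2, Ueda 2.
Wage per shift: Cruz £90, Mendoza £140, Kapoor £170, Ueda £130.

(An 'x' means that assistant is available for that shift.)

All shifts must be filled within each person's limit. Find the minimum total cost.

£890

Shift 2 can only be covered by Kapoor, so that assignment is forced.
Shift 3 can only be covered by Cruz, so that assignment is forced.
Shift 5 can only be covered by Mendoza and Ueda, so that assignment is forced.
Picking the cheapest available assistant for each shift independently would cost £840, but that ignores the shift limits.
An optimal schedule: Shift 1→Cruz, Shift 2→Kapoor, Shift 3→Cruz, Shift 4→Mendoza, Shift 5→Ueda+Mendoza, Shift 6→Ueda.
Total: 90 + 170 + 90 + 140 + 130 + 140 + 130 = £890.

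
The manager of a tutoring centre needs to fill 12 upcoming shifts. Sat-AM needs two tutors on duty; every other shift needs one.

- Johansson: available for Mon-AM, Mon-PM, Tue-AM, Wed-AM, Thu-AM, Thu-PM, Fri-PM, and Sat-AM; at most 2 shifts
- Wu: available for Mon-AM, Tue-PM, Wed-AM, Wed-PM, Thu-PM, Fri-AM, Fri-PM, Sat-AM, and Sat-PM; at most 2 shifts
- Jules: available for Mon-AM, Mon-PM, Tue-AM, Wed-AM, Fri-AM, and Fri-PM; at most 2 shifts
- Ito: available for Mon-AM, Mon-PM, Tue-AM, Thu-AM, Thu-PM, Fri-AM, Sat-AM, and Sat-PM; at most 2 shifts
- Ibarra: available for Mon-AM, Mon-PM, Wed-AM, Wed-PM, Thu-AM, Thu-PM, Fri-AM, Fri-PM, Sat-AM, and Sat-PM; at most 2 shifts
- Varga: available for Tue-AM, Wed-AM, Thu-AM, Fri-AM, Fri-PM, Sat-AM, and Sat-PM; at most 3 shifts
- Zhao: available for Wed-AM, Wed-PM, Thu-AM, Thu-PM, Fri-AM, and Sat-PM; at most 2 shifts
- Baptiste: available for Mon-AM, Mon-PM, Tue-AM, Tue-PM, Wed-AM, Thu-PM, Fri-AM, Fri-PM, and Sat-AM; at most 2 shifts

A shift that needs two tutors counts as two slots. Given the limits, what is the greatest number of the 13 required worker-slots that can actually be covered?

13

Total capacity across all tutors is 2+2+2+2+2+3+2+2 = 17, and 13 slots are needed, so at most 13 can be filled.
An assignment achieving 13: Mon-AM→Jules, Mon-PM→Johansson, Tue-AM→Johansson, Tue-PM→Wu, Wed-AM→Varga, Wed-PM→Wu, Thu-AM→Ito, Thu-PM→Ibarra, Fri-AM→Varga, Fri-PM→Jules, Sat-AM→Ibarra+Varga, Sat-PM→Ito.
Loads: Johansson 2/2, Wu 2/2, Jules 2/2, Ito 2/2, Ibarra 2/2, Varga 3/3, Zhao 0/2, Baptiste 0/2.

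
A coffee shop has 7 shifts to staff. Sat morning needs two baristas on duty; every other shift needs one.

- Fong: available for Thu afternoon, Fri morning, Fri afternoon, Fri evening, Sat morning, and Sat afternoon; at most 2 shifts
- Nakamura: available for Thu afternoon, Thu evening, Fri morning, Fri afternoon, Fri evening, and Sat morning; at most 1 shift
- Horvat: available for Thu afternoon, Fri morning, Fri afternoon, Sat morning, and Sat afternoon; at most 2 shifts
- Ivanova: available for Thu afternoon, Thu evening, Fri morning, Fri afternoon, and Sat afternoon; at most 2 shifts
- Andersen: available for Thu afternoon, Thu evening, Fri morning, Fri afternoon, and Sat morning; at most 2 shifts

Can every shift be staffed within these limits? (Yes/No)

One valid schedule: Thu afternoon→Horvat, Thu evening→Nakamura, Fri morning→Ivanova, Fri afternoon→Ivanova, Fri evening→Fong, Sat morning→Horvat+Andersen, Sat afternoon→Fong.
Loads: Fong 2/2, Nakamura 1/1, Horvat 2/2, Ivanova 2/2, Andersen 1/2 — all within limits.

Yes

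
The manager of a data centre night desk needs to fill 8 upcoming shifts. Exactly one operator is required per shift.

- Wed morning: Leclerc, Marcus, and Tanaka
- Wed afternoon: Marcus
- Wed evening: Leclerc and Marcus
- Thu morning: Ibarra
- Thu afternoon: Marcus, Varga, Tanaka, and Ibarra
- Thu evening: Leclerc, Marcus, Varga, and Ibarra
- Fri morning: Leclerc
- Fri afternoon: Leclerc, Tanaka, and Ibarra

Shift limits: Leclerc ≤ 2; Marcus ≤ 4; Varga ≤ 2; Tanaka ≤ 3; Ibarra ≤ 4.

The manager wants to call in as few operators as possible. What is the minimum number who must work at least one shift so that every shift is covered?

3

8 slots to fill and no one can take more than 4, so at least ⌈8/4⌉ = 2 operators are needed.
Shifts {Wed afternoon, Thu morning, Fri morning} need 3 slots, but among the operators available for them (Leclerc, Marcus, and Ibarra) any 2 together supply at most 2. So 2 operators are not enough.
Leclerc, Marcus, and Ibarra alone can cover everything: Wed morning→Leclerc, Wed afternoon→Marcus, Wed evening→Marcus, Thu morning→Ibarra, Thu afternoon→Marcus, Thu evening→Marcus, Fri morning→Leclerc, Fri afternoon→Ibarra.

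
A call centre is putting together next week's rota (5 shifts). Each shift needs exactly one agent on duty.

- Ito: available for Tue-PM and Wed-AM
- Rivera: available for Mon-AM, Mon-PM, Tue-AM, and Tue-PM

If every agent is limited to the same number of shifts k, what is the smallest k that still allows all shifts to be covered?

With 2 agents and 5 worker-slots to fill, someone must work at least ⌈5/2⌉ = 3 shifts, so k ≥ 3.
k = 3 works: Mon-AM→Rivera, Mon-PM→Rivera, Tue-AM→Rivera, Tue-PM→Ito, Wed-AM→Ito.
Loads: Ito 2, Rivera 3 — all ≤ 3.

3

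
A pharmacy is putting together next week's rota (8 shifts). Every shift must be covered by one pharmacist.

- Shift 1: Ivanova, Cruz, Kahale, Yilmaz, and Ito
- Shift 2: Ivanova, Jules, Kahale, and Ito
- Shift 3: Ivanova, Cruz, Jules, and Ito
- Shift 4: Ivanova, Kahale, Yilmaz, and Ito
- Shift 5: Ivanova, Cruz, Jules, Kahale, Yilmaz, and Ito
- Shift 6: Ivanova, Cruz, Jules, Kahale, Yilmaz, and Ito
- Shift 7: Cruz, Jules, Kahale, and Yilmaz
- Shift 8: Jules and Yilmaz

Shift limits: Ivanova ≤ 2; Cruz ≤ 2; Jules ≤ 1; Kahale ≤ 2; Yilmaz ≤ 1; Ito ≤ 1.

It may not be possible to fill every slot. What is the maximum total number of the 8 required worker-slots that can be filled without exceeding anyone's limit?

Total capacity across all pharmacists is 2+2+1+2+1+1 = 9, and 8 slots are needed, so at most 8 can be filled.
An assignment achieving 8: Shift 1→Cruz, Shift 2→Ivanova, Shift 3→Ivanova, Shift 4→Kahale, Shift 5→Kahale, Shift 6→Yilmaz, Shift 7→Cruz, Shift 8→Jules.
Loads: Ivanova 2/2, Cruz 2/2, Jules 1/1, Kahale 2/2, Yilmaz 1/1, Ito 0/1.

8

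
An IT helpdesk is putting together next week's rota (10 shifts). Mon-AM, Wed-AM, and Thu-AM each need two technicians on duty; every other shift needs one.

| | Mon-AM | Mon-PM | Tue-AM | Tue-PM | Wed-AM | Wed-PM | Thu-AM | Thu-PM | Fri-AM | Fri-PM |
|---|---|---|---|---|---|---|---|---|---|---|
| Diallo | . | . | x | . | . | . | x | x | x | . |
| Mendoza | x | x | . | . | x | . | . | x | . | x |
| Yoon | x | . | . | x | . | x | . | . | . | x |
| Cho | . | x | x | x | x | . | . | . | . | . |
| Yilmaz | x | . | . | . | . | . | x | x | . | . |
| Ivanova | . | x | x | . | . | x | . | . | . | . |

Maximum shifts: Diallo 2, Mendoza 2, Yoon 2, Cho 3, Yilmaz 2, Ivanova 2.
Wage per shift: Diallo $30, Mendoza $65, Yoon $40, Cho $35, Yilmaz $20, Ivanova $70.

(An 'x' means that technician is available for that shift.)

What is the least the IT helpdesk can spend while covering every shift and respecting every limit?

$555

Wed-AM can only be covered by Mendoza and Cho, so that assignment is forced.
Thu-AM can only be covered by Diallo and Yilmaz, so that assignment is forced.
Fri-AM can only be covered by Diallo, so that assignment is forced.
Picking the cheapest available technician for each shift independently would cost $440, but that ignores the shift limits.
An optimal schedule: Mon-AM→Mendoza+Yoon, Mon-PM→Cho, Tue-AM→Ivanova, Tue-PM→Cho, Wed-AM→Mendoza+Cho, Wed-PM→Ivanova, Thu-AM→Diallo+Yilmaz, Thu-PM→Yilmaz, Fri-AM→Diallo, Fri-PM→Yoon.
Total: 65 + 40 + 35 + 70 + 35 + 65 + 35 + 70 + 30 + 20 + 20 + 30 + 40 = $555.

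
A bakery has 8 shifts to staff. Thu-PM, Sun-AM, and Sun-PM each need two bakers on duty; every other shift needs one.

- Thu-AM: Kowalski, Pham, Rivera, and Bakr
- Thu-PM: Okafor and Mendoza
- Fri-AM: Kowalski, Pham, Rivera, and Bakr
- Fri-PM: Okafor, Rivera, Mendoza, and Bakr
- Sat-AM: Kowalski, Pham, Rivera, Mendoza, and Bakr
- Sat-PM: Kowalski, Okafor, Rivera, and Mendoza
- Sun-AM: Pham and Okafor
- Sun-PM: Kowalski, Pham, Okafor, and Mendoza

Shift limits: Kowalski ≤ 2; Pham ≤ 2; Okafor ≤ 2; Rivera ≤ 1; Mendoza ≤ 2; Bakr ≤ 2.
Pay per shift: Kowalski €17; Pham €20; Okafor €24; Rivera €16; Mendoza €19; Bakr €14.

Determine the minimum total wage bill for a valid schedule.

€204

Thu-PM can only be covered by Okafor and Mendoza, so that assignment is forced.
Sun-AM can only be covered by Pham and Okafor, so that assignment is forced.
Picking the cheapest available baker for each shift independently would cost €195, but that ignores the shift limits.
An optimal schedule: Thu-AM→Kowalski, Thu-PM→Okafor+Mendoza, Fri-AM→Kowalski, Fri-PM→Bakr, Sat-AM→Bakr, Sat-PM→Rivera, Sun-AM→Pham+Okafor, Sun-PM→Pham+Mendoza.
Total: 17 + 24 + 19 + 17 + 14 + 14 + 16 + 20 + 24 + 20 + 19 = €204.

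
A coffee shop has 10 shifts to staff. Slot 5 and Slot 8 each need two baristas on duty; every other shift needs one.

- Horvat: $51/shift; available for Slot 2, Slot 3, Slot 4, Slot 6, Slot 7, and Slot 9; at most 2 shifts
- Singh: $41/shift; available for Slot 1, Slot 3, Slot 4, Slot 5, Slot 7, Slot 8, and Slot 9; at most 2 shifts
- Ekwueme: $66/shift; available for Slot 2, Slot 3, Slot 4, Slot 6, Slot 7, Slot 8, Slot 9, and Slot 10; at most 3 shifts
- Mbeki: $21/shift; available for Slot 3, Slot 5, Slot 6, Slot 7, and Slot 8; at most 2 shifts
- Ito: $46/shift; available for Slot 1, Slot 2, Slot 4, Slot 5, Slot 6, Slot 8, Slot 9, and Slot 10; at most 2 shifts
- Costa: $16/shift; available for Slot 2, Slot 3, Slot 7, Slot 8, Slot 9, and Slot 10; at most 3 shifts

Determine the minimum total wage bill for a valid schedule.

Picking the cheapest available barista for each shift independently would cost $282, but that ignores the shift limits.
An optimal schedule: Slot 1→Singh, Slot 2→Costa, Slot 3→Costa, Slot 4→Ito, Slot 5→Mbeki+Singh, Slot 6→Mbeki, Slot 7→Horvat, Slot 8→Ito+Ekwueme, Slot 9→Horvat, Slot 10→Costa.
Total: 41 + 16 + 16 + 46 + 21 + 41 + 21 + 51 + 46 + 66 + 51 + 16 = $432.

$432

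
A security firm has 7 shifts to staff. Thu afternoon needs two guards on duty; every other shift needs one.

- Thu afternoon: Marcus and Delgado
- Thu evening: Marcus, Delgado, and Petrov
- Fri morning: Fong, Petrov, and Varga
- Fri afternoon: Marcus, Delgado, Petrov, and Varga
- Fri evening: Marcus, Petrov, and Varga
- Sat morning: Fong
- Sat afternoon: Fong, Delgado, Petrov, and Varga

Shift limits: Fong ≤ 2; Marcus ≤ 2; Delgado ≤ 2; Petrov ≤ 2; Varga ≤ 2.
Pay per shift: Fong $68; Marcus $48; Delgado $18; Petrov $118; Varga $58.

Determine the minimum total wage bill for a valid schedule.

$384

Thu afternoon can only be covered by Marcus and Delgado, so that assignment is forced.
Sat morning can only be covered by Fong, so that assignment is forced.
Picking the cheapest available guard for each shift independently would cost $294, but that ignores the shift limits.
An optimal schedule: Thu afternoon→Delgado+Marcus, Thu evening→Delgado, Fri morning→Varga, Fri afternoon→Varga, Fri evening→Marcus, Sat morning→Fong, Sat afternoon→Fong.
Total: 18 + 48 + 18 + 58 + 58 + 48 + 68 + 68 = $384.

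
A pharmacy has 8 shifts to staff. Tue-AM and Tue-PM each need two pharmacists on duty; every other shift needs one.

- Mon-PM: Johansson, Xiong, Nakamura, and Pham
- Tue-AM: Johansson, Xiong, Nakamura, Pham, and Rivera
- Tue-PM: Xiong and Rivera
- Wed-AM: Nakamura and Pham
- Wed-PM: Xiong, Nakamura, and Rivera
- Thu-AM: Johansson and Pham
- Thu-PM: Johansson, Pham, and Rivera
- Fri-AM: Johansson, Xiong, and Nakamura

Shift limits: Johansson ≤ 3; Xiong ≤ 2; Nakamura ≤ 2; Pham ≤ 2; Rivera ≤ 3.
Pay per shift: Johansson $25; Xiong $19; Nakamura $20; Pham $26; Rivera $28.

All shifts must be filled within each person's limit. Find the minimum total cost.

$233

Tue-PM can only be covered by Xiong and Rivera, so that assignment is forced.
Picking the cheapest available pharmacist for each shift independently would cost $213, but that ignores the shift limits.
An optimal schedule: Mon-PM→Pham, Tue-AM→Johansson+Pham, Tue-PM→Xiong+Rivera, Wed-AM→Nakamura, Wed-PM→Xiong, Thu-AM→Johansson, Thu-PM→Johansson, Fri-AM→Nakamura.
Total: 26 + 25 + 26 + 19 + 28 + 20 + 19 + 25 + 25 + 20 = $233.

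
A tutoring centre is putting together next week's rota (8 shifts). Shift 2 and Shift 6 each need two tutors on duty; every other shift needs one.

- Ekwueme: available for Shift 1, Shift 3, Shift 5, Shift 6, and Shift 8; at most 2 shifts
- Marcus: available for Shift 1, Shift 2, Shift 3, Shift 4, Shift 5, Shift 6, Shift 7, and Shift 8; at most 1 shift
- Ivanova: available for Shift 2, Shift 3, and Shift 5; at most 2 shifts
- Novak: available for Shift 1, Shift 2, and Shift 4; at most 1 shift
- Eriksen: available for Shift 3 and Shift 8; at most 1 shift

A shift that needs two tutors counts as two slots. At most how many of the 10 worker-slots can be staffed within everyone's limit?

Total capacity across all tutors is 2+1+2+1+1 = 7, and 10 slots are needed, so at most 7 can be filled.
An assignment achieving 7: Shift 1→Ekwueme, Shift 2→Ivanova, Shift 4→Novak, Shift 5→Ivanova, Shift 6→Ekwueme, Shift 7→Marcus, Shift 8→Eriksen.
Loads: Ekwueme 2/2, Marcus 1/1, Ivanova 2/2, Novak 1/1, Eriksen 1/1.

7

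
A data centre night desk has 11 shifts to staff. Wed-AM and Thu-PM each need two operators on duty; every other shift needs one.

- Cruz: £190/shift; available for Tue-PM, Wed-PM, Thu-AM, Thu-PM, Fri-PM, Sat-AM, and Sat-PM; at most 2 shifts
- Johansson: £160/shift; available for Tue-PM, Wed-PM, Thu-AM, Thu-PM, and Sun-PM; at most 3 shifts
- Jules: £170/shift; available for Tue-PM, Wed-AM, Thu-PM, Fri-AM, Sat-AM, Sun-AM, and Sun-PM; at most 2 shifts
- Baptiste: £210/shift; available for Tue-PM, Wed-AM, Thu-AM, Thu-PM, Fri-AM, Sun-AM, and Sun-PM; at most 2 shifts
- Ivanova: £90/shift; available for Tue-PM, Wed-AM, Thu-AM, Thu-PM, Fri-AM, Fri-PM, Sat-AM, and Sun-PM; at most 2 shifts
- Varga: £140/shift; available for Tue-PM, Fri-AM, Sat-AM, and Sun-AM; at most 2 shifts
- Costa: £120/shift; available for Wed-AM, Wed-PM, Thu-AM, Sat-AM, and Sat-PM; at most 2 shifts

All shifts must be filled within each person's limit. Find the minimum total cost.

Picking the cheapest available operator for each shift independently would cost £1380, but that ignores the shift limits.
An optimal schedule: Tue-PM→Cruz, Wed-AM→Ivanova+Jules, Wed-PM→Costa, Thu-AM→Johansson, Thu-PM→Johansson+Cruz, Fri-AM→Varga, Fri-PM→Ivanova, Sat-AM→Jules, Sat-PM→Costa, Sun-AM→Varga, Sun-PM→Johansson.
Total: 190 + 90 + 170 + 120 + 160 + 160 + 190 + 140 + 90 + 170 + 120 + 140 + 160 = £1900.

£1900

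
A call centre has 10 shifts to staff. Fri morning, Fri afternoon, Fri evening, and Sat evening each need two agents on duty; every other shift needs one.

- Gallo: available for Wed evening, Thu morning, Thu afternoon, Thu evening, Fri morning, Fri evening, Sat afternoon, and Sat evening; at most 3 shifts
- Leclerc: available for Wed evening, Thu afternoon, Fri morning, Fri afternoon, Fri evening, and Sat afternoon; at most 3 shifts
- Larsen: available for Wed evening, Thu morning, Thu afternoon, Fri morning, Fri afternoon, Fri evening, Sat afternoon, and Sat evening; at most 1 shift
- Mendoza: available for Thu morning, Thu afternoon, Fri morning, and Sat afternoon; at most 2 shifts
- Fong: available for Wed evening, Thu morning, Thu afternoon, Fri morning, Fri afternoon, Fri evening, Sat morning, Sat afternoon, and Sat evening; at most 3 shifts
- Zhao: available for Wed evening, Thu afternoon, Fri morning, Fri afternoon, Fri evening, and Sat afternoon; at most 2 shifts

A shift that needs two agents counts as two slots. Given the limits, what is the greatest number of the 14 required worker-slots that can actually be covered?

Total capacity across all agents is 3+3+1+2+3+2 = 14, and 14 slots are needed, so at most 14 can be filled.
An assignment achieving 14: Wed evening→Leclerc, Thu morning→Gallo, Thu afternoon→Mendoza, Thu evening→Gallo, Fri morning→Mendoza+Zhao, Fri afternoon→Leclerc+Fong, Fri evening→Leclerc+Fong, Sat morning→Fong, Sat afternoon→Zhao, Sat evening→Gallo+Larsen.
Loads: Gallo 3/3, Leclerc 3/3, Larsen 1/1, Mendoza 2/2, Fong 3/3, Zhao 2/2.

14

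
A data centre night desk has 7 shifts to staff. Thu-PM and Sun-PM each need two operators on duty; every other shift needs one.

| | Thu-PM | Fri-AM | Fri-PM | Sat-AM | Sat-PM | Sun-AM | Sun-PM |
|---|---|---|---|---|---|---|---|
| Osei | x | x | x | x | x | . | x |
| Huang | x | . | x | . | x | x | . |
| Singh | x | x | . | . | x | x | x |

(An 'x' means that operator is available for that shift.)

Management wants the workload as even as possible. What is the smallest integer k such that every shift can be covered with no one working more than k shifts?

3

With 3 operators and 9 worker-slots to fill, someone must work at least ⌈9/3⌉ = 3 shifts, so k ≥ 3.
k = 3 works: Thu-PM→Huang+Singh, Fri-AM→Osei, Fri-PM→Huang, Sat-AM→Osei, Sat-PM→Singh, Sun-AM→Huang, Sun-PM→Osei+Singh.
Loads: Osei 3, Huang 3, Singh 3 — all ≤ 3.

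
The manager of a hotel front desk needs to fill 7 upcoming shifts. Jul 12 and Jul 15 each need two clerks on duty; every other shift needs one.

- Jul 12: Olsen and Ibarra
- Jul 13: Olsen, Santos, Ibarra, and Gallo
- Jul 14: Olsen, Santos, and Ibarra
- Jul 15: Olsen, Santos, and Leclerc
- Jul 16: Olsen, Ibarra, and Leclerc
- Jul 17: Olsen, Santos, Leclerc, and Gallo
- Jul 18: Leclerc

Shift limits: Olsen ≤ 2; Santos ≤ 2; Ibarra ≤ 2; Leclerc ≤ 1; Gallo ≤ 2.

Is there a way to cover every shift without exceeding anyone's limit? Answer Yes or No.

Jul 12 can only be covered by Olsen and Ibarra, so that assignment is forced.
Jul 18 can only be covered by Leclerc, so that assignment is forced.
One valid schedule: Jul 12→Olsen+Ibarra, Jul 13→Gallo, Jul 14→Santos, Jul 15→Olsen+Santos, Jul 16→Ibarra, Jul 17→Gallo, Jul 18→Leclerc.
Loads: Olsen 2/2, Santos 2/2, Ibarra 2/2, Leclerc 1/1, Gallo 2/2 — all within limits.

Yes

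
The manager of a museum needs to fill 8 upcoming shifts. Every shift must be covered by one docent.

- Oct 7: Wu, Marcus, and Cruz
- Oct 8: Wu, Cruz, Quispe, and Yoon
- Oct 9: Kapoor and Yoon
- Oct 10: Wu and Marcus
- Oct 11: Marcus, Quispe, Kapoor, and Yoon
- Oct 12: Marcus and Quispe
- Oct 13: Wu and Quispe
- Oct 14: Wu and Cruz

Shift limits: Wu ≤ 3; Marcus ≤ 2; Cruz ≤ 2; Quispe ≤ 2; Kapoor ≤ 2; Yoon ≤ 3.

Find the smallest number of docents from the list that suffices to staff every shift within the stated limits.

3

8 slots to fill and no one can take more than 3, so at least ⌈8/3⌉ = 3 docents are needed.
Wu, Marcus, and Yoon alone can cover everything: Oct 7→Wu, Oct 8→Yoon, Oct 9→Yoon, Oct 10→Marcus, Oct 11→Yoon, Oct 12→Marcus, Oct 13→Wu, Oct 14→Wu.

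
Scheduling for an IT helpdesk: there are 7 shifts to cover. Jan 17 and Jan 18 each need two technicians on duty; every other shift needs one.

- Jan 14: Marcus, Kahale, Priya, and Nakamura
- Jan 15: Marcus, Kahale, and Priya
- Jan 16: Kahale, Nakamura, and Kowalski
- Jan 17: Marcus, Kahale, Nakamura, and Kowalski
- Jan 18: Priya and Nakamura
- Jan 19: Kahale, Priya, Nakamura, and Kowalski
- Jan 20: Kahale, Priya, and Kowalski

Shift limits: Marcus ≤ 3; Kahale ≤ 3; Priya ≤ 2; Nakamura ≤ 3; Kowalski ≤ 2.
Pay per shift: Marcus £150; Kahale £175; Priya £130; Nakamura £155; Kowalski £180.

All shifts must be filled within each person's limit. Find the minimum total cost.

£1350

Jan 18 can only be covered by Priya and Nakamura, so that assignment is forced.
Picking the cheapest available technician for each shift independently would cost £1265, but that ignores the shift limits.
An optimal schedule: Jan 14→Marcus, Jan 15→Marcus, Jan 16→Nakamura, Jan 17→Marcus+Kahale, Jan 18→Priya+Nakamura, Jan 19→Nakamura, Jan 20→Priya.
Total: 150 + 150 + 155 + 150 + 175 + 130 + 155 + 155 + 130 = £1350.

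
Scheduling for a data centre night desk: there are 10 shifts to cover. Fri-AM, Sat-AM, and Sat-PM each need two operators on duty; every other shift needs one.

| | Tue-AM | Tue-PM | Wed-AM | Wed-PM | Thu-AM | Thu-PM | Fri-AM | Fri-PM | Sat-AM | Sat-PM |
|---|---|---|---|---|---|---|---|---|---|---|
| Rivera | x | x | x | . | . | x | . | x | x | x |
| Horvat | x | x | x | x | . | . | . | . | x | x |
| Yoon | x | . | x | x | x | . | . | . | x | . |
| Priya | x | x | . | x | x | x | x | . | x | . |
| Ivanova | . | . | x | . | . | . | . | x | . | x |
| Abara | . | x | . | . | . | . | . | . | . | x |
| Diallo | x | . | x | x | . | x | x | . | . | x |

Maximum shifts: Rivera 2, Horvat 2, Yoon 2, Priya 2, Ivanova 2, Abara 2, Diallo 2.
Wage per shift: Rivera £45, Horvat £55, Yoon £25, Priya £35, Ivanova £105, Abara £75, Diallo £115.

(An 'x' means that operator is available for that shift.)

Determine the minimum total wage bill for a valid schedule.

Fri-AM can only be covered by Priya and Diallo, so that assignment is forced.
Picking the cheapest available operator for each shift independently would cost £525, but that ignores the shift limits.
An optimal schedule: Tue-AM→Horvat, Tue-PM→Abara, Wed-AM→Ivanova, Wed-PM→Yoon, Thu-AM→Yoon, Thu-PM→Priya, Fri-AM→Priya+Diallo, Fri-PM→Rivera, Sat-AM→Rivera+Horvat, Sat-PM→Abara+Ivanova.
Total: 55 + 75 + 105 + 25 + 25 + 35 + 35 + 115 + 45 + 45 + 55 + 75 + 105 = £795.

£795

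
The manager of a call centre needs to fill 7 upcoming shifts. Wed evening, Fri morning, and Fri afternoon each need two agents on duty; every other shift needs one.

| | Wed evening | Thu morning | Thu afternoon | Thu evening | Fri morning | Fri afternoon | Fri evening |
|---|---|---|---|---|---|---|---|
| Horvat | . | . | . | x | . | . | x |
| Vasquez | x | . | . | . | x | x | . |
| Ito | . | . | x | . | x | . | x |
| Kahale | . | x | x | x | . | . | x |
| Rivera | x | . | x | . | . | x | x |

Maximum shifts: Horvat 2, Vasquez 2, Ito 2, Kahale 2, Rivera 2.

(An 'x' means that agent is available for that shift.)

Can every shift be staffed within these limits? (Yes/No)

No

Total capacity is 10 and 10 slots are needed, so capacity alone doesn't rule it out.
Shifts {Wed evening, Fri morning, Fri afternoon} need 6 worker-slots in total, but the agents available for any of those shifts (Vasquez, Ito, and Rivera) can supply at most 5 among them. So no valid schedule exists.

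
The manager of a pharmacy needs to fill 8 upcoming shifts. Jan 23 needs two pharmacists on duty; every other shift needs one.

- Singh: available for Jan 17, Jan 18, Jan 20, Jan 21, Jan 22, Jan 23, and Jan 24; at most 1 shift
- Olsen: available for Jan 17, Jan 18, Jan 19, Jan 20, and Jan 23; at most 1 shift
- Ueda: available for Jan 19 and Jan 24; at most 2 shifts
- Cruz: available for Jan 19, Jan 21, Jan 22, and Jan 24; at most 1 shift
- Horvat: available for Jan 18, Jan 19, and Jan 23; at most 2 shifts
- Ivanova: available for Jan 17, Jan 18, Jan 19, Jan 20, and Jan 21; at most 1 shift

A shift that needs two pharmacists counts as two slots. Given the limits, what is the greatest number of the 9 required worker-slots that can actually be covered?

Total capacity across all pharmacists is 1+1+2+1+2+1 = 8, and 9 slots are needed, so at most 8 can be filled.
An assignment achieving 8: Jan 17→Olsen, Jan 18→Horvat, Jan 19→Ueda, Jan 20→Ivanova, Jan 21→Cruz, Jan 22→Singh, Jan 23→Horvat, Jan 24→Ueda.
Loads: Singh 1/1, Olsen 1/1, Ueda 2/2, Cruz 1/1, Horvat 2/2, Ivanova 1/1.

8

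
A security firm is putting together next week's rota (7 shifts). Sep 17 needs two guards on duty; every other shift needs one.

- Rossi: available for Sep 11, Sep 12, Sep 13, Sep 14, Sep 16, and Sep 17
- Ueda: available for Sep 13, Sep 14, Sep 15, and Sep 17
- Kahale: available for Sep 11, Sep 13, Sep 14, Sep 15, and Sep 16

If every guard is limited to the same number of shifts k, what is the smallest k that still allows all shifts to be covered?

3

With 3 guards and 8 worker-slots to fill, someone must work at least ⌈8/3⌉ = 3 shifts, so k ≥ 3.
k = 3 works: Sep 11→Rossi, Sep 12→Rossi, Sep 13→Ueda, Sep 14→Kahale, Sep 15→Ueda, Sep 16→Kahale, Sep 17→Rossi+Ueda.
Loads: Rossi 3, Ueda 3, Kahale 2 — all ≤ 3.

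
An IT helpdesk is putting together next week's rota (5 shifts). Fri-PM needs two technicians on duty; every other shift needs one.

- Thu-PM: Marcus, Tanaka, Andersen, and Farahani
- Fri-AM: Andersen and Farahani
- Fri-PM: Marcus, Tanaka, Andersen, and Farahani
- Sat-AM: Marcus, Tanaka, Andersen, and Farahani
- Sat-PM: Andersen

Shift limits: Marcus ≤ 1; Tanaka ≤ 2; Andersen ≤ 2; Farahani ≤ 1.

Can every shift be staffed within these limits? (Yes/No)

Yes

Sat-PM can only be covered by Andersen, so that assignment is forced.
One valid schedule: Thu-PM→Marcus, Fri-AM→Andersen, Fri-PM→Tanaka+Farahani, Sat-AM→Tanaka, Sat-PM→Andersen.
Loads: Marcus 1/1, Tanaka 2/2, Andersen 2/2, Farahani 1/1 — all within limits.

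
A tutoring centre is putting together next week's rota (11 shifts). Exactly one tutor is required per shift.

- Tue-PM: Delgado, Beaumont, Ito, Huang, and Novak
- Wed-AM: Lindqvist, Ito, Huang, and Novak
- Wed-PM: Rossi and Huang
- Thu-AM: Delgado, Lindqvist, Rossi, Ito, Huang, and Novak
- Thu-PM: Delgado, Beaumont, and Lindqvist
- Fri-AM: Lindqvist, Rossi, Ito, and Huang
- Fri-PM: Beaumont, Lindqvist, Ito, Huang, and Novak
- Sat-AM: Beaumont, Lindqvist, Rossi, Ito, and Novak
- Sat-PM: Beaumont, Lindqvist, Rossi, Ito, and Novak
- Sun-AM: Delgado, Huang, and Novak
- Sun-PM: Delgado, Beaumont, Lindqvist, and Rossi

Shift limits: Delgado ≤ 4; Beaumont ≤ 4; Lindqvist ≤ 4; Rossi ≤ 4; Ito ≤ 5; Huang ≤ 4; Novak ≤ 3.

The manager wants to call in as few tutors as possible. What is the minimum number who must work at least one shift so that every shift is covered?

11 slots to fill and no one can take more than 5, so at least ⌈11/5⌉ = 3 tutors are needed.
Delgado, Beaumont, and Huang alone can cover everything: Tue-PM→Beaumont, Wed-AM→Huang, Wed-PM→Huang, Thu-AM→Delgado, Thu-PM→Delgado, Fri-AM→Huang, Fri-PM→Beaumont, Sat-AM→Beaumont, Sat-PM→Beaumont, Sun-AM→Delgado, Sun-PM→Delgado.

3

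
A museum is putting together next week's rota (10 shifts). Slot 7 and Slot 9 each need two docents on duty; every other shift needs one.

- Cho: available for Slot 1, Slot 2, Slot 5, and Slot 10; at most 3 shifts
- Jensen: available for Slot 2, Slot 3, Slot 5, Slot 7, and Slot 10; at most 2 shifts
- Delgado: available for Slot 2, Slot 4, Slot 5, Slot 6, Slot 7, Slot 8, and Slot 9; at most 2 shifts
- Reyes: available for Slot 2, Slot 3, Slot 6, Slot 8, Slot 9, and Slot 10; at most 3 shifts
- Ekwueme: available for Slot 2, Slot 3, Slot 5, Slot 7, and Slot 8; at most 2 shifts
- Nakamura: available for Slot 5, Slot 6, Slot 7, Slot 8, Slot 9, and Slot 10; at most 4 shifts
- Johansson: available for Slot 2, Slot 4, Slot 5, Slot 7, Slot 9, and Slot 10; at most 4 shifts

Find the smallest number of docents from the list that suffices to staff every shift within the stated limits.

4

12 slots to fill and no one can take more than 4, so at least ⌈12/4⌉ = 3 docents are needed.
Any 3 docents together have capacity at most 4+4+3 = 11 < 12 slots, so 3 can never suffice.
Cho, Jensen, Reyes, and Johansson alone can cover everything: Slot 1→Cho, Slot 2→Cho, Slot 3→Jensen, Slot 4→Johansson, Slot 5→Cho, Slot 6→Reyes, Slot 7→Jensen+Johansson, Slot 8→Reyes, Slot 9→Reyes+Johansson, Slot 10→Johansson.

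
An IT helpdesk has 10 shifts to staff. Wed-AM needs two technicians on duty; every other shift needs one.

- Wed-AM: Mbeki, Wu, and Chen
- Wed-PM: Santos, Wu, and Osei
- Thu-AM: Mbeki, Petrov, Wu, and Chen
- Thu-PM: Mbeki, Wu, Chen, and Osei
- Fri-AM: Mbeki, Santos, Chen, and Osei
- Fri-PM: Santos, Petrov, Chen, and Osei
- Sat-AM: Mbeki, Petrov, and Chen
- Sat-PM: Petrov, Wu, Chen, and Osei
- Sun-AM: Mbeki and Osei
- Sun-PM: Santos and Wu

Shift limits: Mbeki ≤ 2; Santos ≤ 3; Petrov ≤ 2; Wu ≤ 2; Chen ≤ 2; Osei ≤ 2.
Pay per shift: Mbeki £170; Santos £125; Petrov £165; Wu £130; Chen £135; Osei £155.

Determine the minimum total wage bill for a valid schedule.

£1545

Picking the cheapest available technician for each shift independently would cost £1445, but that ignores the shift limits.
An optimal schedule: Wed-AM→Wu+Chen, Wed-PM→Santos, Thu-AM→Wu, Thu-PM→Osei, Fri-AM→Santos, Fri-PM→Petrov, Sat-AM→Chen, Sat-PM→Petrov, Sun-AM→Osei, Sun-PM→Santos.
Total: 130 + 135 + 125 + 130 + 155 + 125 + 165 + 135 + 165 + 155 + 125 = £1545.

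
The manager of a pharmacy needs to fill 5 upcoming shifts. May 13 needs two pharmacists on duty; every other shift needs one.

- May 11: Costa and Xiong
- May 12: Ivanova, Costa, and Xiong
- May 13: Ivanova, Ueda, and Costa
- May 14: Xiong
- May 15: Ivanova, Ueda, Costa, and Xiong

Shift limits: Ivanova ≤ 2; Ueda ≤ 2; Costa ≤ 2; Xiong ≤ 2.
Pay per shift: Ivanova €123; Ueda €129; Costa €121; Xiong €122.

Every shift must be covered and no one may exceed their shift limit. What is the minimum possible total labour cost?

May 14 can only be covered by Xiong, so that assignment is forced.
Picking the cheapest available pharmacist for each shift independently would cost €729, but that ignores the shift limits.
An optimal schedule: May 11→Costa, May 12→Xiong, May 13→Costa+Ivanova, May 14→Xiong, May 15→Ivanova.
Total: 121 + 122 + 121 + 123 + 122 + 123 = €732.

€732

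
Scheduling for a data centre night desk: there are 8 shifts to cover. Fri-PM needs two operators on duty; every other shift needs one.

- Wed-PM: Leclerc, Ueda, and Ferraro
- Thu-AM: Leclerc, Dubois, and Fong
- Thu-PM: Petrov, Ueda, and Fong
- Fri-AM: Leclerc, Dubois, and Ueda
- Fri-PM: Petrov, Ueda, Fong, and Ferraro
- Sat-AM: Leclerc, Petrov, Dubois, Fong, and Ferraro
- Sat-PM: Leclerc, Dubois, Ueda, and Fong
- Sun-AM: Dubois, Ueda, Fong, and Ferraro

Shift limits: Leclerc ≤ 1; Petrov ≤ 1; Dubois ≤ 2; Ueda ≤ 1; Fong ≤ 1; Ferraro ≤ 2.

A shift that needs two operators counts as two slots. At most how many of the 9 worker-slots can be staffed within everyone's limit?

Total capacity across all operators is 1+1+2+1+1+2 = 8, and 9 slots are needed, so at most 8 can be filled.
An assignment achieving 8: Wed-PM→Leclerc, Thu-AM→Dubois, Thu-PM→Petrov, Fri-AM→Dubois, Fri-PM→Ueda+Fong, Sat-AM→Ferraro, Sun-AM→Ferraro.
Loads: Leclerc 1/1, Petrov 1/1, Dubois 2/2, Ueda 1/1, Fong 1/1, Ferraro 2/2.

8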